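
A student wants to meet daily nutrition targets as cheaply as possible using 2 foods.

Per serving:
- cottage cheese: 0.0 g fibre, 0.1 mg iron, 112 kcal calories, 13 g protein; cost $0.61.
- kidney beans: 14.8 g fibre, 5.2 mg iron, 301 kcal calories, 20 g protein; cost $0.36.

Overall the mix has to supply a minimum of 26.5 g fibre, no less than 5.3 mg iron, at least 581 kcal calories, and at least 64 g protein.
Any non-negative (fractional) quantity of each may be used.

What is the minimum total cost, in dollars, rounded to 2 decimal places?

$1.15

Set it up as a linear program. Let x1 = servings of cottage cheese, x2 = servings of kidney beans.
min 0.61x1 + 0.36x2 s.t.:
  14.8x2 ≥ 26.5   (fibre)
  0.1x1 + 5.2x2 ≥ 5.3   (iron)
  112x1 + 301x2 ≥ 581   (calories)
  13x1 + 20x2 ≥ 64   (protein)
  x1, x2 ≥ 0.
The optimal basis is {kidney beans}; cottage cheese drops out. The protein requirement is met with equality.
Solving gives x2 = 3.2.
Total cost: 0.36·3.2 = 1.1520.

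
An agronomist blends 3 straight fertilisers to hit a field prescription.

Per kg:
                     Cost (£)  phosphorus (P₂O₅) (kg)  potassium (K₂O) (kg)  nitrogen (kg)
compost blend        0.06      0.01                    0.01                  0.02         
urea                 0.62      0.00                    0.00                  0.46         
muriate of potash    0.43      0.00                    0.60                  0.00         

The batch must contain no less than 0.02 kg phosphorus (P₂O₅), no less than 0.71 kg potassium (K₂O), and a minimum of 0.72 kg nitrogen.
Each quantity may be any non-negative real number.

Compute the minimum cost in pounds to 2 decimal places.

£1.53

Let x1 = kg of compost blend, x2 = kg of urea, x3 = kg of muriate of potash.
Minimise 0.06x1 + 0.62x2 + 0.43x3 s.t.:
  0.01x1 ≥ 0.02   (phosphorus (P₂O₅))
  0.01x1 + 0.6x3 ≥ 0.71   (potassium (K₂O))
  0.02x1 + 0.46x2 ≥ 0.72   (nitrogen)
  x1, x2, x3 ≥ 0.
The optimal mix uses every input. Binding constraints: phosphorus (P₂O₅), potassium (K₂O), nitrogen.
Solving gives x1 = 2, x2 = 1.478, x3 = 1.15.
Total cost: 0.06·2 + 0.62·1.478 + 0.43·1.15 = 1.5309.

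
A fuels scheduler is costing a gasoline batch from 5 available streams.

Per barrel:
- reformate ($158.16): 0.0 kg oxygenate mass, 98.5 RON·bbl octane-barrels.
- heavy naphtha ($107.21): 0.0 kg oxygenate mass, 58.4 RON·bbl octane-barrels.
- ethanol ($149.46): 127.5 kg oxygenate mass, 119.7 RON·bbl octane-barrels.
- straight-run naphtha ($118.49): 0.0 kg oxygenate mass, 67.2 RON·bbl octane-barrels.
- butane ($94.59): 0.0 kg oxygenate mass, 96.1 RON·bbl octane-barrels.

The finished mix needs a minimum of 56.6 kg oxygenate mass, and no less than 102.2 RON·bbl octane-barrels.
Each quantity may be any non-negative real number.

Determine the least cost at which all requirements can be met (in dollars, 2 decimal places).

$114.64

This is a linear program. Let x1 = barrels of reformate, x2 = barrels of heavy naphtha, x3 = barrels of ethanol, x4 = barrels of straight-run naphtha, x5 = barrels of butane.
min 158.16x1 + 107.21x2 + 149.46x3 + 118.49x4 + 94.59x5 s.t.:
  127.5x3 ≥ 56.6   (oxygenate mass)
  98.5x1 + 58.4x2 + 119.7x3 + 67.2x4 + 96.1x5 ≥ 102.2   (octane-barrels)
  x1, x2, x3, x4, x5 ≥ 0.
The optimal basis is {ethanol, butane}; reformate, heavy naphtha, straight-run naphtha drop out. The oxygenate mass and octane-barrels requirements are met with equality.
So ethanol = 0.44392 barrels, butane = 0.51054 barrels.
Cost = 149.46·0.44392 + 94.59·0.51054 = 114.6403.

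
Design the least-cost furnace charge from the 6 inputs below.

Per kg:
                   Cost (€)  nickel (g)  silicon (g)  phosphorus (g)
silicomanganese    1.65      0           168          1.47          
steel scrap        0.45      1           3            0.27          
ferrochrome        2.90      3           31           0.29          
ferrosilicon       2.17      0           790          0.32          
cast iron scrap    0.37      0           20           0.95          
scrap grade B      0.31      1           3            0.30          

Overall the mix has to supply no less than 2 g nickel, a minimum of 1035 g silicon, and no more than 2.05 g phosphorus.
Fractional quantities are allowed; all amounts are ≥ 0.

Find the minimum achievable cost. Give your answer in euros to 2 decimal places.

Treat it as an LP. Let x1 = kg of silicomanganese, x2 = kg of steel scrap, x3 = kg of ferrochrome, x4 = kg of ferrosilicon, x5 = kg of cast iron scrap, x6 = kg of scrap grade B.
min 1.65x1 + 0.45x2 + 2.9x3 + 2.17x4 + 0.37x5 + 0.31x6 with:
  1x2 + 3x3 + 1x6 ≥ 2   (nickel)
  168x1 + 3x2 + 31x3 + 790x4 + 20x5 + 3x6 ≥ 1035   (silicon)
  1.47x1 + 0.27x2 + 0.29x3 + 0.32x4 + 0.95x5 + 0.3x6 ≤ 2.05   (phosphorus)
  x1, x2, x3, x4, x5, x6 ≥ 0.
The minimum-cost mix takes nothing from silicomanganese, steel scrap, ferrochrome, cast iron scrap — only ferrosilicon, scrap grade B. Binding constraints: nickel and silicon.
Optimal quantities: ferrosilicon = 1.303 kg, scrap grade B = 2 kg.
Total cost: 2.17·1.303 + 0.31·2 = 3.4475.

€3.45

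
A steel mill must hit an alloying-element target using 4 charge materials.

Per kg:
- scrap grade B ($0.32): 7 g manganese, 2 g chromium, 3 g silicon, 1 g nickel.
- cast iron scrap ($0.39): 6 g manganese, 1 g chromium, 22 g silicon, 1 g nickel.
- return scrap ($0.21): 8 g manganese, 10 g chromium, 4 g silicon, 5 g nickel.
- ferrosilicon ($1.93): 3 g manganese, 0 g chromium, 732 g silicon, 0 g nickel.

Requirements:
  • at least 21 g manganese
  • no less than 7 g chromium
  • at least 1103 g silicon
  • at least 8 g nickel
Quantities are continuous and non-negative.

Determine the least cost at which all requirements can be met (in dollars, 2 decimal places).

Let x1 = kg of scrap grade B, x2 = kg of cast iron scrap, x3 = kg of return scrap, x4 = kg of ferrosilicon.
Minimise 0.32x1 + 0.39x2 + 0.21x3 + 1.93x4 with:
  7x1 + 6x2 + 8x3 + 3x4 ≥ 21   (manganese)
  2x1 + 1x2 + 10x3 ≥ 7   (chromium)
  3x1 + 22x2 + 4x3 + 732x4 ≥ 1103   (silicon)
  1x1 + 1x2 + 5x3 ≥ 8   (nickel)
  x1, x2, x3, x4 ≥ 0.
The cheapest feasible vertex uses only return scrap, ferrosilicon; scrap grade B, cast iron scrap are not used. The manganese and silicon requirements are met with equality.
That vertex is x3 = 2.064, x4 = 1.496.
Hence cost = 0.21·2.064 + 1.93·1.496 = $3.3207.

$3.32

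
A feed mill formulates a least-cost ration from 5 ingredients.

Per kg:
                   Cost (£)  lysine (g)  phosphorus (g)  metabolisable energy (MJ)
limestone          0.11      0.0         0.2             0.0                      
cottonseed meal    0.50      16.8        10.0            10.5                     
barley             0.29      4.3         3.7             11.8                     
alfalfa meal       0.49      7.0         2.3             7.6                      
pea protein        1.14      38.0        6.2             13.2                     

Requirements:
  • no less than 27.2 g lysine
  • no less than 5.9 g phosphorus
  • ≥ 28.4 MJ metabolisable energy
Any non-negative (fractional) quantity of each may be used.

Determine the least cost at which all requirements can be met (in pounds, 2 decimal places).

Let x1 = kg of limestone, x2 = kg of cottonseed meal, x3 = kg of barley, x4 = kg of alfalfa meal, x5 = kg of pea protein.
Minimise 0.11x1 + 0.5x2 + 0.29x3 + 0.49x4 + 1.14x5 with:
  16.8x2 + 4.3x3 + 7x4 + 38x5 ≥ 27.2   (lysine)
  0.2x1 + 10x2 + 3.7x3 + 2.3x4 + 6.2x5 ≥ 5.9   (phosphorus)
  10.5x2 + 11.8x3 + 7.6x4 + 13.2x5 ≥ 28.4   (metabolisable energy)
  x1, x2, x3, x4, x5 ≥ 0.
The optimal basis is {cottonseed meal, barley}; limestone, alfalfa meal, pea protein drop out. The lysine and metabolisable energy requirements are met with equality.
So cottonseed meal = 1.299 kg, barley = 1.251 kg.
Objective = 0.5·1.299 + 0.29·1.251 = 1.0123.

£1.01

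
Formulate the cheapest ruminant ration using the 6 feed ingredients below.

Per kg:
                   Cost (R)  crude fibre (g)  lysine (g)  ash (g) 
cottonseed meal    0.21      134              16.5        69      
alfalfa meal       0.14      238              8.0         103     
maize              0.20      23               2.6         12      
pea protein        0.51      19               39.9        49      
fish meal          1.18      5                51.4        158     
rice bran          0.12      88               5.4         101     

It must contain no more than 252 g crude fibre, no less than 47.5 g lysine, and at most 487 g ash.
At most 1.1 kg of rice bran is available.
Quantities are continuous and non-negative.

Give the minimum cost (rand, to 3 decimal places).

This is a linear program. Let x1 = kg of cottonseed meal, x2 = kg of alfalfa meal, x3 = kg of maize, x4 = kg of pea protein, x5 = kg of fish meal, x6 = kg of rice bran.
min 0.21x1 + 0.14x2 + 0.2x3 + 0.51x4 + 1.18x5 + 0.12x6 subject to:
  134x1 + 238x2 + 23x3 + 19x4 + 5x5 + 88x6 ≤ 252   (crude fibre)
  16.5x1 + 8x2 + 2.6x3 + 39.9x4 + 51.4x5 + 5.4x6 ≥ 47.5   (lysine)
  69x1 + 103x2 + 12x3 + 49x4 + 158x5 + 101x6 ≤ 487   (ash)
  x6 ≤ 1.1
  x1, x2, x3, x4, x5, x6 ≥ 0.
At the optimum only cottonseed meal, pea protein are positive (alfalfa meal, maize, fish meal, rice bran = 0). There the crude fibre and lysine constraints are tight.
Solving gives x1 = 1.81842, x4 = 0.438497.
Objective = 0.21·1.81842 + 0.51·0.438497 = 0.605502.

R0.606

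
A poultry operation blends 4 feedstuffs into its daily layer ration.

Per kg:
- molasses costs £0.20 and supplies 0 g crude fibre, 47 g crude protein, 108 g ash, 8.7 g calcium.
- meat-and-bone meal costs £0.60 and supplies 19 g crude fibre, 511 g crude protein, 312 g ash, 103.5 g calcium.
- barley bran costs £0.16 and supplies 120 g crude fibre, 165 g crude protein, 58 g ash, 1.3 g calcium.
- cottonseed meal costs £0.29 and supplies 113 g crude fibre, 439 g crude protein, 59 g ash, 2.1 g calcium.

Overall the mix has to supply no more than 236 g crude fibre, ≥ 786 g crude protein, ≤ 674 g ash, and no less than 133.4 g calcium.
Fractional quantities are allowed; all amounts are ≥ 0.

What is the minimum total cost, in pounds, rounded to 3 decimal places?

Let x1 = kg of molasses, x2 = kg of meat-and-bone meal, x3 = kg of barley bran, x4 = kg of cottonseed meal.
min 0.2x1 + 0.6x2 + 0.16x3 + 0.29x4 subject to:
  19x2 + 120x3 + 113x4 ≤ 236   (crude fibre)
  47x1 + 511x2 + 165x3 + 439x4 ≥ 786   (crude protein)
  108x1 + 312x2 + 58x3 + 59x4 ≤ 674   (ash)
  8.7x1 + 103.5x2 + 1.3x3 + 2.1x4 ≥ 133.4   (calcium)
  x1, x2, x3, x4 ≥ 0.
The cheapest feasible vertex uses only meat-and-bone meal, cottonseed meal; molasses, barley bran are not used. The crude protein and calcium requirements are met with equality.
Solving gives x2 = 1.283, x4 = 0.2972.
Hence cost = 0.6·1.283 + 0.29·0.2972 = £0.85599.

£0.856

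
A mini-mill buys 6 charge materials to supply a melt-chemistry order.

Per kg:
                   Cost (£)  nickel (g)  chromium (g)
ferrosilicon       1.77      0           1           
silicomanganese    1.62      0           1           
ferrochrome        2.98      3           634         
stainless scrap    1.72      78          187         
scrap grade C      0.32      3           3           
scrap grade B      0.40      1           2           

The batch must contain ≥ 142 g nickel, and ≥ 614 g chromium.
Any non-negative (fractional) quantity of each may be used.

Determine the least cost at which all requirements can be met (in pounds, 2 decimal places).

£4.40

Set it up as a linear program. Let x1 = kg of ferrosilicon, x2 = kg of silicomanganese, x3 = kg of ferrochrome, x4 = kg of stainless scrap, x5 = kg of scrap grade C, x6 = kg of scrap grade B.
Minimise 1.77x1 + 1.62x2 + 2.98x3 + 1.72x4 + 0.32x5 + 0.4x6 with:
  3x3 + 78x4 + 3x5 + 1x6 ≥ 142   (nickel)
  1x1 + 1x2 + 634x3 + 187x4 + 3x5 + 2x6 ≥ 614   (chromium)
  x1, x2, x3, x4, x5, x6 ≥ 0.
The minimum-cost mix takes nothing from ferrosilicon, silicomanganese, scrap grade C, scrap grade B — only ferrochrome, stainless scrap. There the nickel and chromium constraints are tight.
Solving gives x3 = 0.4364, x4 = 1.804.
Objective = 2.98·0.4364 + 1.72·1.804 = 4.4034.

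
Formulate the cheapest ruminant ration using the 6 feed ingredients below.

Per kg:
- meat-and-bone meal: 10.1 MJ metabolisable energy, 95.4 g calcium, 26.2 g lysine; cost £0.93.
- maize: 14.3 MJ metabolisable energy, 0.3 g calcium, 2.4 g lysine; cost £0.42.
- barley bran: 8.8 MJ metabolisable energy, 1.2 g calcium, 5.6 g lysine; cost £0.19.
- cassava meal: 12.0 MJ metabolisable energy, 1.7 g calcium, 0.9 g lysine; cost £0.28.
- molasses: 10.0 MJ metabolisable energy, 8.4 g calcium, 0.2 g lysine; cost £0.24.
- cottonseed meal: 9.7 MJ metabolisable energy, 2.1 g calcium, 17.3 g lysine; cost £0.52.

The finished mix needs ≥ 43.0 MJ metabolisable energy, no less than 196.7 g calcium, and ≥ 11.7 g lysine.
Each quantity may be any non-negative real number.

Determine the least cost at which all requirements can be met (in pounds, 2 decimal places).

Set it up as a linear program. Let x1 = kg of meat-and-bone meal, x2 = kg of maize, x3 = kg of barley bran, x4 = kg of cassava meal, x5 = kg of molasses, x6 = kg of cottonseed meal.
Minimise 0.93x1 + 0.42x2 + 0.19x3 + 0.28x4 + 0.24x5 + 0.52x6 s.t.:
  10.1x1 + 14.3x2 + 8.8x3 + 12x4 + 10x5 + 9.7x6 ≥ 43   (metabolisable energy)
  95.4x1 + 0.3x2 + 1.2x3 + 1.7x4 + 8.4x5 + 2.1x6 ≥ 196.7   (calcium)
  26.2x1 + 2.4x2 + 5.6x3 + 0.9x4 + 0.2x5 + 17.3x6 ≥ 11.7   (lysine)
  x1, x2, x3, x4, x5, x6 ≥ 0.
The optimal basis is {meat-and-bone meal, molasses}; maize, barley bran, cassava meal, cottonseed meal drop out. The metabolisable energy and calcium requirements are met with equality.
That vertex is x1 = 1.848, x5 = 2.434.
Objective = 0.93·1.848 + 0.24·2.434 = 2.3028.

£2.30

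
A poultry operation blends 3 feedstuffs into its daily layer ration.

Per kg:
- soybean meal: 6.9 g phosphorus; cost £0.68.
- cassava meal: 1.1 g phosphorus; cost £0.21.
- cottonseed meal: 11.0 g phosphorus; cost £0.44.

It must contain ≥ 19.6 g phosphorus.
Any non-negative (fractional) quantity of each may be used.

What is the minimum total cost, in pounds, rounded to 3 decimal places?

Let x1 = kg of soybean meal, x2 = kg of cassava meal, x3 = kg of cottonseed meal.
Minimise 0.68x1 + 0.21x2 + 0.44x3 s.t.:
  6.9x1 + 1.1x2 + 11x3 ≥ 19.6   (phosphorus)
  x1, x2, x3 ≥ 0.
At the optimum only cottonseed meal is positive (soybean meal, cassava meal = 0). There the phosphorus constraint is tight.
That vertex is x3 = 1.782.
Objective = 0.44·1.782 = 0.78408.

£0.784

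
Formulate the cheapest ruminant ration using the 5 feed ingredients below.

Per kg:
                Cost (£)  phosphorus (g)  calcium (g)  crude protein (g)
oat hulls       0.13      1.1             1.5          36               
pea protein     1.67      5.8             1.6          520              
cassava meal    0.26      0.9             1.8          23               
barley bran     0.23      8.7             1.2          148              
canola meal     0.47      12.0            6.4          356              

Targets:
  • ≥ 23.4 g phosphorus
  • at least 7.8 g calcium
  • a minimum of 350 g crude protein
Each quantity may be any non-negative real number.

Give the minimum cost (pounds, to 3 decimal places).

£0.766

Let x1 = kg of oat hulls, x2 = kg of pea protein, x3 = kg of cassava meal, x4 = kg of barley bran, x5 = kg of canola meal.
min 0.13x1 + 1.67x2 + 0.26x3 + 0.23x4 + 0.47x5 with:
  1.1x1 + 5.8x2 + 0.9x3 + 8.7x4 + 12x5 ≥ 23.4   (phosphorus)
  1.5x1 + 1.6x2 + 1.8x3 + 1.2x4 + 6.4x5 ≥ 7.8   (calcium)
  36x1 + 520x2 + 23x3 + 148x4 + 356x5 ≥ 350   (crude protein)
  x1, x2, x3, x4, x5 ≥ 0.
The cheapest feasible vertex uses only barley bran, canola meal; oat hulls, pea protein, cassava meal are not used. There the phosphorus and calcium constraints are tight.
So barley bran = 1.36 kg, canola meal = 0.9637 kg.
Total cost: 0.23·1.36 + 0.47·0.9637 = 0.76574.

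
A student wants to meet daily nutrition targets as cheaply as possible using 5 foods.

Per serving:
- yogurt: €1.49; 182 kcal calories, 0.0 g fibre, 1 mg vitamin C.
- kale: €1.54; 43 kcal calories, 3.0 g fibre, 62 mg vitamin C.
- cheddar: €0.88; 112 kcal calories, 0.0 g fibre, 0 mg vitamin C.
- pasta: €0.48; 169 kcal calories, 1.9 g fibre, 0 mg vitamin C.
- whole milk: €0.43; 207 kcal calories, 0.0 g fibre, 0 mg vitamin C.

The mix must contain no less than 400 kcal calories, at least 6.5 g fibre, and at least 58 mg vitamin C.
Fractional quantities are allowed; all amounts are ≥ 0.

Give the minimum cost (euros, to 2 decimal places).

Let x1 = servings of yogurt, x2 = servings of kale, x3 = servings of cheddar, x4 = servings of pasta, x5 = servings of whole milk.
Minimize 1.49x1 + 1.54x2 + 0.88x3 + 0.48x4 + 0.43x5 with:
  182x1 + 43x2 + 112x3 + 169x4 + 207x5 ≥ 400   (calories)
  3x2 + 1.9x4 ≥ 6.5   (fibre)
  1x1 + 62x2 ≥ 58   (vitamin C)
  x1, x2, x3, x4, x5 ≥ 0.
The cheapest feasible vertex uses only kale, pasta, whole milk; yogurt, cheddar are not used. The calories, fibre, vitamin C requirements are met with equality.
That vertex is x2 = 0.9355, x4 = 1.944, x5 = 0.1509.
Objective = 1.54·0.9355 + 0.48·1.944 + 0.43·0.1509 = 2.4387.

€2.44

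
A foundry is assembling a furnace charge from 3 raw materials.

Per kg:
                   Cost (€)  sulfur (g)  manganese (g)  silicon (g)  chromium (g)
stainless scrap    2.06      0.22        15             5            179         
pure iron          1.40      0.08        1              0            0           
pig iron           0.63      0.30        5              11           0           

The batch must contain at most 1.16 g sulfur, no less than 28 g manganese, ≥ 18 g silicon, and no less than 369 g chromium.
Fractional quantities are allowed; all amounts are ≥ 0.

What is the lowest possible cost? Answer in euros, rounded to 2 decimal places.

Let x1 = kg of stainless scrap, x2 = kg of pure iron, x3 = kg of pig iron.
Minimize 2.06x1 + 1.4x2 + 0.63x3 s.t.:
  0.22x1 + 0.08x2 + 0.3x3 ≤ 1.16   (sulfur)
  15x1 + 1x2 + 5x3 ≥ 28   (manganese)
  5x1 + 11x3 ≥ 18   (silicon)
  179x1 ≥ 369   (chromium)
  x1, x2, x3 ≥ 0.
The cheapest feasible vertex uses only stainless scrap, pig iron; pure iron is not used. The silicon and chromium requirements are met with equality.
That vertex is x1 = 2.061, x3 = 0.6993.
Total cost: 2.06·2.061 + 0.63·0.6993 = 4.6862.

€4.69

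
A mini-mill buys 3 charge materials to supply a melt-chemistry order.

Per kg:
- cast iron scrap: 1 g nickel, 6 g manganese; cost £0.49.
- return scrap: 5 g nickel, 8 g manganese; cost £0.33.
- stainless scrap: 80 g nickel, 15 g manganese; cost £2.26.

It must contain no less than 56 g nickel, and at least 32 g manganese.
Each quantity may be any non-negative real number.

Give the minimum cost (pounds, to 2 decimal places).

This is a linear program. Let x1 = kg of cast iron scrap, x2 = kg of return scrap, x3 = kg of stainless scrap.
Minimize 0.49x1 + 0.33x2 + 2.26x3 s.t.:
  1x1 + 5x2 + 80x3 ≥ 56   (nickel)
  6x1 + 8x2 + 15x3 ≥ 32   (manganese)
  x1, x2, x3 ≥ 0.
The optimal basis is {return scrap, stainless scrap}; cast iron scrap drops out. Binding constraints: nickel and manganese.
So return scrap = 3.044 kg, stainless scrap = 0.5097 kg.
Total cost: 0.33·3.044 + 2.26·0.5097 = 2.1564.

£2.16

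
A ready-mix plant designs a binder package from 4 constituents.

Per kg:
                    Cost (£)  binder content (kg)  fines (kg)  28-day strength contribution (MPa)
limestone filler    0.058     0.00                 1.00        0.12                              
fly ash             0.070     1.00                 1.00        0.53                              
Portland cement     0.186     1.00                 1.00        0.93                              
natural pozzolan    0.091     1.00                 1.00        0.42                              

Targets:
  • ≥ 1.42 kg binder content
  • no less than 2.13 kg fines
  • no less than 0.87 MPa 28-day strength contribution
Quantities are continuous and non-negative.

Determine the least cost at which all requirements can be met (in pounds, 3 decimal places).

Treat it as an LP. Let x1 = kg of limestone filler, x2 = kg of fly ash, x3 = kg of Portland cement, x4 = kg of natural pozzolan.
min 0.058x1 + 0.07x2 + 0.186x3 + 0.091x4 subject to:
  1x2 + 1x3 + 1x4 ≥ 1.42   (binder content)
  1x1 + 1x2 + 1x3 + 1x4 ≥ 2.13   (fines)
  0.12x1 + 0.53x2 + 0.93x3 + 0.42x4 ≥ 0.87   (28-day strength contribution)
  x1, x2, x3, x4 ≥ 0.
At the optimum only limestone filler, fly ash are positive (Portland cement, natural pozzolan = 0). The fines and 28-day strength contribution requirements are met with equality.
Optimal quantities: limestone filler = 0.6315 kg, fly ash = 1.499 kg.
Total cost: 0.058·0.6315 + 0.07·1.499 = 0.14156.

£0.142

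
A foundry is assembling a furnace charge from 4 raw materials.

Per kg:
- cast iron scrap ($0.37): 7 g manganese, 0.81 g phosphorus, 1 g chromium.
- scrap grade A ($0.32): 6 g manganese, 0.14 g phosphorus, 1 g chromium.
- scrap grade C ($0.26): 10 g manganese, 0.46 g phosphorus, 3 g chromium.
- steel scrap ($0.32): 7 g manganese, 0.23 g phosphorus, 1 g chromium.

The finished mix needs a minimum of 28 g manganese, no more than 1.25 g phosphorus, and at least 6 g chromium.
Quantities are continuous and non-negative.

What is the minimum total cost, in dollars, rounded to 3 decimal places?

This is a linear program. Let x1 = kg of cast iron scrap, x2 = kg of scrap grade A, x3 = kg of scrap grade C, x4 = kg of steel scrap.
min 0.37x1 + 0.32x2 + 0.26x3 + 0.32x4 with:
  7x1 + 6x2 + 10x3 + 7x4 ≥ 28   (manganese)
  0.81x1 + 0.14x2 + 0.46x3 + 0.23x4 ≤ 1.25   (phosphorus)
  1x1 + 1x2 + 3x3 + 1x4 ≥ 6   (chromium)
  x1, x2, x3, x4 ≥ 0.
The minimum-cost mix takes nothing from cast iron scrap, steel scrap — only scrap grade A, scrap grade C. Binding constraints: manganese and phosphorus.
Optimal quantities: scrap grade A = 0.2794 kg, scrap grade C = 2.632 kg.
Total cost: 0.32·0.2794 + 0.26·2.632 = 0.77373.

$0.774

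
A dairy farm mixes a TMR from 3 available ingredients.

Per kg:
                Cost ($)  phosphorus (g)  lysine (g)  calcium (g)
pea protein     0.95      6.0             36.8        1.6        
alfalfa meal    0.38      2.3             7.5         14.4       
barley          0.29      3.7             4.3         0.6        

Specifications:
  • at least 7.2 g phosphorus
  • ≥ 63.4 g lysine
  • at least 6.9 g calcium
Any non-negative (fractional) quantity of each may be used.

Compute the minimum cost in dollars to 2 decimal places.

This is a linear program. Let x1 = kg of pea protein, x2 = kg of alfalfa meal, x3 = kg of barley.
min 0.95x1 + 0.38x2 + 0.29x3 subject to:
  6x1 + 2.3x2 + 3.7x3 ≥ 7.2   (phosphorus)
  36.8x1 + 7.5x2 + 4.3x3 ≥ 63.4   (lysine)
  1.6x1 + 14.4x2 + 0.6x3 ≥ 6.9   (calcium)
  x1, x2, x3 ≥ 0.
At the optimum only pea protein, alfalfa meal are positive (barley = 0). The lysine and calcium requirements are met with equality.
Solving gives x1 = 1.663, x2 = 0.2944.
Objective = 0.95·1.663 + 0.38·0.2944 = 1.6917.

$1.69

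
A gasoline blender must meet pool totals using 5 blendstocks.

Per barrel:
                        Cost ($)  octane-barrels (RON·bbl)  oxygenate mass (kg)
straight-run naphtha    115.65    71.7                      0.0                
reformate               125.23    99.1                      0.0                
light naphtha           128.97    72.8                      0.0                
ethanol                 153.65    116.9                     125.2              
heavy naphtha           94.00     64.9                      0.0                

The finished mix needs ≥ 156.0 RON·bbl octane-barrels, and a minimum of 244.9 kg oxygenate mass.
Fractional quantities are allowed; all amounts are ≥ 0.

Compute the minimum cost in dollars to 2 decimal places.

This is a linear program. Let x1 = barrels of straight-run naphtha, x2 = barrels of reformate, x3 = barrels of light naphtha, x4 = barrels of ethanol, x5 = barrels of heavy naphtha.
min 115.65x1 + 125.23x2 + 128.97x3 + 153.65x4 + 94x5 with:
  71.7x1 + 99.1x2 + 72.8x3 + 116.9x4 + 64.9x5 ≥ 156   (octane-barrels)
  125.2x4 ≥ 244.9   (oxygenate mass)
  x1, x2, x3, x4, x5 ≥ 0.
The minimum-cost mix takes nothing from straight-run naphtha, reformate, light naphtha, heavy naphtha — only ethanol. The oxygenate mass requirement is met with equality.
So ethanol = 1.9561 barrels.
Cost = 153.65·1.9561 = 300.5548.

$300.55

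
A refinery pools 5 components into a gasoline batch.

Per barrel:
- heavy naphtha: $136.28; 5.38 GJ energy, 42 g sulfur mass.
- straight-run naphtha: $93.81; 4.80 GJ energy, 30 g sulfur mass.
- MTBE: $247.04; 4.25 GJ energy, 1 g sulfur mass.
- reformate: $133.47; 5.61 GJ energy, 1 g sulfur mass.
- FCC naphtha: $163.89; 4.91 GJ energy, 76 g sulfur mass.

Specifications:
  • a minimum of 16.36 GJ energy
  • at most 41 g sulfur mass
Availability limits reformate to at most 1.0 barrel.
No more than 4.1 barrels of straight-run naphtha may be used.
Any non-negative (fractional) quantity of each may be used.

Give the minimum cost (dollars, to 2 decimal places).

Treat it as an LP. Let x1 = barrels of heavy naphtha, x2 = barrels of straight-run naphtha, x3 = barrels of MTBE, x4 = barrels of reformate, x5 = barrels of FCC naphtha.
Minimise 136.28x1 + 93.81x2 + 247.04x3 + 133.47x4 + 163.89x5 subject to:
  5.38x1 + 4.8x2 + 4.25x3 + 5.61x4 + 4.91x5 ≥ 16.36   (energy)
  42x1 + 30x2 + 1x3 + 1x4 + 76x5 ≤ 41   (sulfur mass)
  x4 ≤ 1
  x2 ≤ 4.1
  x1, x2, x3, x4, x5 ≥ 0.
The optimal basis is {straight-run naphtha, MTBE, reformate}; heavy naphtha, FCC naphtha drop out. Binding constraints: energy, sulfur mass, the reformate cap.
So straight-run naphtha = 1.29788 barrels, MTBE = 1.06357 barrels, reformate = 1 barrel.
Cost = 93.81·1.29788 + 247.04·1.06357 + 133.47·1 = 517.9685.

$517.97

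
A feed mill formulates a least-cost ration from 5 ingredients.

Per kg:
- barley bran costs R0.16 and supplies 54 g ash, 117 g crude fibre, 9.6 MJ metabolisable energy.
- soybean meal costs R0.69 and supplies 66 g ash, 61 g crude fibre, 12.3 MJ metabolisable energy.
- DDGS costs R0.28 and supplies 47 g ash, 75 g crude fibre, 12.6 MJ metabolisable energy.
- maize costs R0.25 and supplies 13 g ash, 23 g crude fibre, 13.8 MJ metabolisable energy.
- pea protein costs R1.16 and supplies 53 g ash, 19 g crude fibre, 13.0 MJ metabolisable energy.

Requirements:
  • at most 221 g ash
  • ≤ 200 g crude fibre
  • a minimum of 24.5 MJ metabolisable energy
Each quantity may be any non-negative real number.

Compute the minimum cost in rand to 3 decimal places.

Set it up as a linear program. Let x1 = kg of barley bran, x2 = kg of soybean meal, x3 = kg of DDGS, x4 = kg of maize, x5 = kg of pea protein.
Minimise 0.16x1 + 0.69x2 + 0.28x3 + 0.25x4 + 1.16x5 s.t.:
  54x1 + 66x2 + 47x3 + 13x4 + 53x5 ≤ 221   (ash)
  117x1 + 61x2 + 75x3 + 23x4 + 19x5 ≤ 200   (crude fibre)
  9.6x1 + 12.3x2 + 12.6x3 + 13.8x4 + 13x5 ≥ 24.5   (metabolisable energy)
  x1, x2, x3, x4, x5 ≥ 0.
The cheapest feasible vertex uses only barley bran, maize; soybean meal, DDGS, pea protein are not used. Binding constraints: crude fibre and metabolisable energy.
That vertex is x1 = 1.576, x4 = 0.6791.
Cost = 0.16·1.576 + 0.25·0.6791 = 0.42194.

R0.422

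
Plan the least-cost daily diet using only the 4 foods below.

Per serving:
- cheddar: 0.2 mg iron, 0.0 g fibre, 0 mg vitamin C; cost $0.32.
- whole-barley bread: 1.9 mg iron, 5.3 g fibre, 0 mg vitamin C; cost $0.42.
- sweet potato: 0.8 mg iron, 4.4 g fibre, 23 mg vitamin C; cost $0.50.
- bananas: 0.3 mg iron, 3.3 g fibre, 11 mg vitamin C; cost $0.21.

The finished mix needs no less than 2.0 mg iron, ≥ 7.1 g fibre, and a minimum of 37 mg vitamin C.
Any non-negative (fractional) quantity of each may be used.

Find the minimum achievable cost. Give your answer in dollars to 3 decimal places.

Treat it as an LP. Let x1 = servings of cheddar, x2 = servings of whole-barley bread, x3 = servings of sweet potato, x4 = servings of bananas.
min 0.32x1 + 0.42x2 + 0.5x3 + 0.21x4 with:
  0.2x1 + 1.9x2 + 0.8x3 + 0.3x4 ≥ 2   (iron)
  5.3x2 + 4.4x3 + 3.3x4 ≥ 7.1   (fibre)
  23x3 + 11x4 ≥ 37   (vitamin C)
  x1, x2, x3, x4 ≥ 0.
The minimum-cost mix takes nothing from cheddar, sweet potato — only whole-barley bread, bananas. There the iron and vitamin C constraints are tight.
Optimal quantities: whole-barley bread = 0.5215 servings, bananas = 3.364 servings.
Hence cost = 0.42·0.5215 + 0.21·3.364 = $0.92547.

$0.925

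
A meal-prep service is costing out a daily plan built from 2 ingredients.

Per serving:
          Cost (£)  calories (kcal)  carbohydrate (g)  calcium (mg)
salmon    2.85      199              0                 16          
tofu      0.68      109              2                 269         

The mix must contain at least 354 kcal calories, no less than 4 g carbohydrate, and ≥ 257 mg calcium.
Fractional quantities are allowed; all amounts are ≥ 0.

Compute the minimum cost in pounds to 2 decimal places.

Set it up as a linear program. Let x1 = servings of salmon, x2 = servings of tofu.
Minimize 2.85x1 + 0.68x2 subject to:
  199x1 + 109x2 ≥ 354   (calories)
  2x2 ≥ 4   (carbohydrate)
  16x1 + 269x2 ≥ 257   (calcium)
  x1, x2 ≥ 0.
The optimal basis is {tofu}; salmon drops out. There the calories constraint is tight.
So tofu = 3.248 servings.
Objective = 0.68·3.248 = 2.2086.

£2.21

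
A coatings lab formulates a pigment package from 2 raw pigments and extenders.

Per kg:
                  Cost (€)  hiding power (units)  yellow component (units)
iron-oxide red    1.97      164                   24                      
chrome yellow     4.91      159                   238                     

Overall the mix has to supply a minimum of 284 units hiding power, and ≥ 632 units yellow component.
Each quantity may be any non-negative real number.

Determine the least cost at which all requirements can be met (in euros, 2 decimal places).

€13.04

Let x1 = kg of iron-oxide red, x2 = kg of chrome yellow.
Minimise 1.97x1 + 4.91x2 subject to:
  164x1 + 159x2 ≥ 284   (hiding power)
  24x1 + 238x2 ≥ 632   (yellow component)
  x1, x2 ≥ 0.
At the optimum only chrome yellow is positive (iron-oxide red = 0). The yellow component requirement is met with equality.
Optimal quantities: chrome yellow = 2.655 kg.
Hence cost = 4.91·2.655 = €13.0361.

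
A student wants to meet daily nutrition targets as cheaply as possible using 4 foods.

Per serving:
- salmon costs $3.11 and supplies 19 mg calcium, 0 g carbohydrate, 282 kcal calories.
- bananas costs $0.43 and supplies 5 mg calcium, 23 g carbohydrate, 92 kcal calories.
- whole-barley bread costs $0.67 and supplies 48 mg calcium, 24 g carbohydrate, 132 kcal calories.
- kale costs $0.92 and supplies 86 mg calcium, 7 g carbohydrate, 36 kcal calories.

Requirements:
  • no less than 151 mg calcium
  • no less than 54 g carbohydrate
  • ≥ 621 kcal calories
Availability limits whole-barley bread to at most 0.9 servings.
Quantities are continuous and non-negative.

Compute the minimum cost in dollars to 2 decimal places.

Treat it as an LP. Let x1 = servings of salmon, x2 = servings of bananas, x3 = servings of whole-barley bread, x4 = servings of kale.
Minimise 3.11x1 + 0.43x2 + 0.67x3 + 0.92x4 with:
  19x1 + 5x2 + 48x3 + 86x4 ≥ 151   (calcium)
  23x2 + 24x3 + 7x4 ≥ 54   (carbohydrate)
  282x1 + 92x2 + 132x3 + 36x4 ≥ 621   (calories)
  x3 ≤ 0.9
  x1, x2, x3, x4 ≥ 0.
The cheapest feasible vertex uses only bananas, whole-barley bread, kale; salmon is not used. The calcium, calories, the whole-barley bread cap requirements are met with equality.
So bananas = 5.084 servings, whole-barley bread = 0.9 servings, kale = 0.9579 servings.
Cost = 0.43·5.084 + 0.67·0.9 + 0.92·0.9579 = 3.6704.

$3.67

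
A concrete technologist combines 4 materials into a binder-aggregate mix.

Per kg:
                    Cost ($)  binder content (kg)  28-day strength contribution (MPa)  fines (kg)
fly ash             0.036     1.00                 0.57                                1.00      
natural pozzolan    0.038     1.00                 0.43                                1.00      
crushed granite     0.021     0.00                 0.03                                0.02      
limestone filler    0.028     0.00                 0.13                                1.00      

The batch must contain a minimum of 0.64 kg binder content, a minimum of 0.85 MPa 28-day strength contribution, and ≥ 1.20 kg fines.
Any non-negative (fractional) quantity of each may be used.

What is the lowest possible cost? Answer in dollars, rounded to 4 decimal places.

$0.0537

Let x1 = kg of fly ash, x2 = kg of natural pozzolan, x3 = kg of crushed granite, x4 = kg of limestone filler.
Minimize 0.036x1 + 0.038x2 + 0.021x3 + 0.028x4 subject to:
  1x1 + 1x2 ≥ 0.64   (binder content)
  0.57x1 + 0.43x2 + 0.03x3 + 0.13x4 ≥ 0.85   (28-day strength contribution)
  1x1 + 1x2 + 0.02x3 + 1x4 ≥ 1.2   (fines)
  x1, x2, x3, x4 ≥ 0.
The minimum-cost mix takes nothing from natural pozzolan, crushed granite, limestone filler — only fly ash. The 28-day strength contribution requirement is met with equality.
Optimal quantities: fly ash = 1.491 kg.
Objective = 0.036·1.491 = 0.053676.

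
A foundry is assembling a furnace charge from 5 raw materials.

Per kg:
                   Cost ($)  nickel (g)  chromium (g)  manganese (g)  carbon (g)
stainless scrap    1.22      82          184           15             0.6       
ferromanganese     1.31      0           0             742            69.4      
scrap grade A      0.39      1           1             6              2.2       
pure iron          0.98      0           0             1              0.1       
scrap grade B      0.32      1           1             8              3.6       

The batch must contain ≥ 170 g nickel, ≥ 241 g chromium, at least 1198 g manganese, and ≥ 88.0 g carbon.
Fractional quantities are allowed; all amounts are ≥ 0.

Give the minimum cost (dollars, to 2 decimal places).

Treat it as an LP. Let x1 = kg of stainless scrap, x2 = kg of ferromanganese, x3 = kg of scrap grade A, x4 = kg of pure iron, x5 = kg of scrap grade B.
Minimise 1.22x1 + 1.31x2 + 0.39x3 + 0.98x4 + 0.32x5 subject to:
  82x1 + 1x3 + 1x5 ≥ 170   (nickel)
  184x1 + 1x3 + 1x5 ≥ 241   (chromium)
  15x1 + 742x2 + 6x3 + 1x4 + 8x5 ≥ 1198   (manganese)
  0.6x1 + 69.4x2 + 2.2x3 + 0.1x4 + 3.6x5 ≥ 88   (carbon)
  x1, x2, x3, x4, x5 ≥ 0.
The optimal basis is {stainless scrap, ferromanganese}; scrap grade A, pure iron, scrap grade B drop out. There the nickel and manganese constraints are tight.
Optimal quantities: stainless scrap = 2.073 kg, ferromanganese = 1.573 kg.
Cost = 1.22·2.073 + 1.31·1.573 = 4.5897.

$4.59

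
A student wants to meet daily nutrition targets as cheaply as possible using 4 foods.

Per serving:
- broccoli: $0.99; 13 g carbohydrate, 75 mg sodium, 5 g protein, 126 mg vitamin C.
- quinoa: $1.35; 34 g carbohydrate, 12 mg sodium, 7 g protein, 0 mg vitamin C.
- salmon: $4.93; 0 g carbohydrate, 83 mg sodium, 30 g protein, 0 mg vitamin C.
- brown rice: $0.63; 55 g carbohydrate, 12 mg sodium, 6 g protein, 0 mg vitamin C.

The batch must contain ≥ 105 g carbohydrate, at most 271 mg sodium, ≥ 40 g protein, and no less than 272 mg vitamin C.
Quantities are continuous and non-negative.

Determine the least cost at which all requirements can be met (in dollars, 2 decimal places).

$5.20

Let x1 = servings of broccoli, x2 = servings of quinoa, x3 = servings of salmon, x4 = servings of brown rice.
Minimize 0.99x1 + 1.35x2 + 4.93x3 + 0.63x4 subject to:
  13x1 + 34x2 + 55x4 ≥ 105   (carbohydrate)
  75x1 + 12x2 + 83x3 + 12x4 ≤ 271   (sodium)
  5x1 + 7x2 + 30x3 + 6x4 ≥ 40   (protein)
  126x1 ≥ 272   (vitamin C)
  x1, x2, x3, x4 ≥ 0.
The cheapest feasible vertex uses only broccoli, brown rice; quinoa, salmon are not used. The protein and vitamin C requirements are met with equality.
So broccoli = 2.159 servings, brown rice = 4.868 servings.
Cost = 0.99·2.159 + 0.63·4.868 = 5.2043.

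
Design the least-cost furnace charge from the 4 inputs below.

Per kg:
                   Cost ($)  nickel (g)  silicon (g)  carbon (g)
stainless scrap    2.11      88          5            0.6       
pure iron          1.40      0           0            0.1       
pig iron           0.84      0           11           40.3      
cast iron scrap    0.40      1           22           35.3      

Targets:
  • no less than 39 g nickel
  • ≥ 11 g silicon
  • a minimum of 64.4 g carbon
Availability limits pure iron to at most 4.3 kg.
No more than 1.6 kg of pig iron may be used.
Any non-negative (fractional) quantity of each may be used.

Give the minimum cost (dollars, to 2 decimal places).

Let x1 = kg of stainless scrap, x2 = kg of pure iron, x3 = kg of pig iron, x4 = kg of cast iron scrap.
Minimize 2.11x1 + 1.4x2 + 0.84x3 + 0.4x4 subject to:
  88x1 + 1x4 ≥ 39   (nickel)
  5x1 + 11x3 + 22x4 ≥ 11   (silicon)
  0.6x1 + 0.1x2 + 40.3x3 + 35.3x4 ≥ 64.4   (carbon)
  x2 ≤ 4.3
  x3 ≤ 1.6
  x1, x2, x3, x4 ≥ 0.
The minimum-cost mix takes nothing from pure iron, pig iron — only stainless scrap, cast iron scrap. Binding constraints: nickel and carbon.
Optimal quantities: stainless scrap = 0.4225 kg, cast iron scrap = 1.817 kg.
Total cost: 2.11·0.4225 + 0.4·1.817 = 1.6183.

$1.62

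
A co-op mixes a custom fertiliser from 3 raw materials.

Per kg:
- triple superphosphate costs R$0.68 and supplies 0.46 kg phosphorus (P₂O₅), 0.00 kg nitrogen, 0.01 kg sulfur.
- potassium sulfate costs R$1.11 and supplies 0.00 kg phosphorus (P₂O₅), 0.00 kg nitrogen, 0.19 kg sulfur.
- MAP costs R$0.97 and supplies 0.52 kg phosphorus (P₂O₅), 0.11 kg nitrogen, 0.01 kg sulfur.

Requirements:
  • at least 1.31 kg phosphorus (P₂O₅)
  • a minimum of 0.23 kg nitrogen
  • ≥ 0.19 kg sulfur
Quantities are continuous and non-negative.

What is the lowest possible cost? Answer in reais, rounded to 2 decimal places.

R$3.32

Treat it as an LP. Let x1 = kg of triple superphosphate, x2 = kg of potassium sulfate, x3 = kg of MAP.
min 0.68x1 + 1.11x2 + 0.97x3 with:
  0.46x1 + 0.52x3 ≥ 1.31   (phosphorus (P₂O₅))
  0.11x3 ≥ 0.23   (nitrogen)
  0.01x1 + 0.19x2 + 0.01x3 ≥ 0.19   (sulfur)
  x1, x2, x3 ≥ 0.
All 3 inputs are positive at the optimum. Binding constraints: phosphorus (P₂O₅), nitrogen, sulfur.
So triple superphosphate = 0.4842 kg, potassium sulfate = 0.8645 kg, MAP = 2.091 kg.
Total cost: 0.68·0.4842 + 1.11·0.8645 + 0.97·2.091 = 3.3171.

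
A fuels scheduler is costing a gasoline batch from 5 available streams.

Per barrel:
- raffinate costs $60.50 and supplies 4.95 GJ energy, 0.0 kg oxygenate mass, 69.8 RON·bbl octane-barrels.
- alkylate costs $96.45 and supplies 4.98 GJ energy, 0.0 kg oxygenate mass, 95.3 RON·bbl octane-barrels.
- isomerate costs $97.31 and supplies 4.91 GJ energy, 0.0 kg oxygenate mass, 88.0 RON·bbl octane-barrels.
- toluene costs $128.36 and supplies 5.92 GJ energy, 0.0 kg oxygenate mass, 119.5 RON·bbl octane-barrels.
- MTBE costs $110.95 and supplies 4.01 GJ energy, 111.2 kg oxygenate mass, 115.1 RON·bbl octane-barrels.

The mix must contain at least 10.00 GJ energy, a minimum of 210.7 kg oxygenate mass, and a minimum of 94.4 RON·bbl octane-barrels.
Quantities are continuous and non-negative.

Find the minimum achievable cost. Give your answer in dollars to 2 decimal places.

Let x1 = barrels of raffinate, x2 = barrels of alkylate, x3 = barrels of isomerate, x4 = barrels of toluene, x5 = barrels of MTBE.
Minimise 60.5x1 + 96.45x2 + 97.31x3 + 128.36x4 + 110.95x5 s.t.:
  4.95x1 + 4.98x2 + 4.91x3 + 5.92x4 + 4.01x5 ≥ 10   (energy)
  111.2x5 ≥ 210.7   (oxygenate mass)
  69.8x1 + 95.3x2 + 88x3 + 119.5x4 + 115.1x5 ≥ 94.4   (octane-barrels)
  x1, x2, x3, x4, x5 ≥ 0.
The cheapest feasible vertex uses only raffinate, MTBE; alkylate, isomerate, toluene are not used. The energy and oxygenate mass requirements are met with equality.
Optimal quantities: raffinate = 0.485235 barrels, MTBE = 1.89478 barrels.
Total cost: 60.5·0.485235 + 110.95·1.89478 = 239.5826.

$239.58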